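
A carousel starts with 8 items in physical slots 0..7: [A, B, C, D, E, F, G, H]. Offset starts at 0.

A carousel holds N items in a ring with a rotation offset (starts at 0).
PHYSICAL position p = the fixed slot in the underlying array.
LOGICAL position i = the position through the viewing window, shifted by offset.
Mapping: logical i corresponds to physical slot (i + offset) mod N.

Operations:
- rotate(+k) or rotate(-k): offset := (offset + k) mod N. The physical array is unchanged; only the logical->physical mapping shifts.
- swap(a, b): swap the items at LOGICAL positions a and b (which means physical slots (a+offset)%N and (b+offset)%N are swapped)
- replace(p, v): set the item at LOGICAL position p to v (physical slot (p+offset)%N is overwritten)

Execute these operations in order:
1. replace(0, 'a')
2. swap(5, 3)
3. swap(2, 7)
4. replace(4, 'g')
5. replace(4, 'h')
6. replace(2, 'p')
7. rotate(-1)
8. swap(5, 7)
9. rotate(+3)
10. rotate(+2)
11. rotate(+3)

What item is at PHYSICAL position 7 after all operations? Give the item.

After op 1 (replace(0, 'a')): offset=0, physical=[a,B,C,D,E,F,G,H], logical=[a,B,C,D,E,F,G,H]
After op 2 (swap(5, 3)): offset=0, physical=[a,B,C,F,E,D,G,H], logical=[a,B,C,F,E,D,G,H]
After op 3 (swap(2, 7)): offset=0, physical=[a,B,H,F,E,D,G,C], logical=[a,B,H,F,E,D,G,C]
After op 4 (replace(4, 'g')): offset=0, physical=[a,B,H,F,g,D,G,C], logical=[a,B,H,F,g,D,G,C]
After op 5 (replace(4, 'h')): offset=0, physical=[a,B,H,F,h,D,G,C], logical=[a,B,H,F,h,D,G,C]
After op 6 (replace(2, 'p')): offset=0, physical=[a,B,p,F,h,D,G,C], logical=[a,B,p,F,h,D,G,C]
After op 7 (rotate(-1)): offset=7, physical=[a,B,p,F,h,D,G,C], logical=[C,a,B,p,F,h,D,G]
After op 8 (swap(5, 7)): offset=7, physical=[a,B,p,F,G,D,h,C], logical=[C,a,B,p,F,G,D,h]
After op 9 (rotate(+3)): offset=2, physical=[a,B,p,F,G,D,h,C], logical=[p,F,G,D,h,C,a,B]
After op 10 (rotate(+2)): offset=4, physical=[a,B,p,F,G,D,h,C], logical=[G,D,h,C,a,B,p,F]
After op 11 (rotate(+3)): offset=7, physical=[a,B,p,F,G,D,h,C], logical=[C,a,B,p,F,G,D,h]

Answer: C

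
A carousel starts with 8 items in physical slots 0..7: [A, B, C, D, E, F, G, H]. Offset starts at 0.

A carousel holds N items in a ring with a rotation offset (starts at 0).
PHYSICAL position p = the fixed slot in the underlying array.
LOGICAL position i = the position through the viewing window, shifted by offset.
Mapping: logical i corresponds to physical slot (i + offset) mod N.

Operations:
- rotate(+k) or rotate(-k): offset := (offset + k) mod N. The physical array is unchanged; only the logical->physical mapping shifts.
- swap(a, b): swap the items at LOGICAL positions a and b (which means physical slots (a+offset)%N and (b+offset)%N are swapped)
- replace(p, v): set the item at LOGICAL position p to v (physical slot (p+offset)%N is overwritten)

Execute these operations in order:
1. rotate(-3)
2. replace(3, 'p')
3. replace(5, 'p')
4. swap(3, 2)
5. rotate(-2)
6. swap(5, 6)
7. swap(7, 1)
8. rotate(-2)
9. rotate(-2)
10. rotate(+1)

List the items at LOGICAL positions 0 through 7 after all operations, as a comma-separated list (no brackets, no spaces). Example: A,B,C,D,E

Answer: B,H,E,D,p,F,G,p

Derivation:
After op 1 (rotate(-3)): offset=5, physical=[A,B,C,D,E,F,G,H], logical=[F,G,H,A,B,C,D,E]
After op 2 (replace(3, 'p')): offset=5, physical=[p,B,C,D,E,F,G,H], logical=[F,G,H,p,B,C,D,E]
After op 3 (replace(5, 'p')): offset=5, physical=[p,B,p,D,E,F,G,H], logical=[F,G,H,p,B,p,D,E]
After op 4 (swap(3, 2)): offset=5, physical=[H,B,p,D,E,F,G,p], logical=[F,G,p,H,B,p,D,E]
After op 5 (rotate(-2)): offset=3, physical=[H,B,p,D,E,F,G,p], logical=[D,E,F,G,p,H,B,p]
After op 6 (swap(5, 6)): offset=3, physical=[B,H,p,D,E,F,G,p], logical=[D,E,F,G,p,B,H,p]
After op 7 (swap(7, 1)): offset=3, physical=[B,H,E,D,p,F,G,p], logical=[D,p,F,G,p,B,H,E]
After op 8 (rotate(-2)): offset=1, physical=[B,H,E,D,p,F,G,p], logical=[H,E,D,p,F,G,p,B]
After op 9 (rotate(-2)): offset=7, physical=[B,H,E,D,p,F,G,p], logical=[p,B,H,E,D,p,F,G]
After op 10 (rotate(+1)): offset=0, physical=[B,H,E,D,p,F,G,p], logical=[B,H,E,D,p,F,G,p]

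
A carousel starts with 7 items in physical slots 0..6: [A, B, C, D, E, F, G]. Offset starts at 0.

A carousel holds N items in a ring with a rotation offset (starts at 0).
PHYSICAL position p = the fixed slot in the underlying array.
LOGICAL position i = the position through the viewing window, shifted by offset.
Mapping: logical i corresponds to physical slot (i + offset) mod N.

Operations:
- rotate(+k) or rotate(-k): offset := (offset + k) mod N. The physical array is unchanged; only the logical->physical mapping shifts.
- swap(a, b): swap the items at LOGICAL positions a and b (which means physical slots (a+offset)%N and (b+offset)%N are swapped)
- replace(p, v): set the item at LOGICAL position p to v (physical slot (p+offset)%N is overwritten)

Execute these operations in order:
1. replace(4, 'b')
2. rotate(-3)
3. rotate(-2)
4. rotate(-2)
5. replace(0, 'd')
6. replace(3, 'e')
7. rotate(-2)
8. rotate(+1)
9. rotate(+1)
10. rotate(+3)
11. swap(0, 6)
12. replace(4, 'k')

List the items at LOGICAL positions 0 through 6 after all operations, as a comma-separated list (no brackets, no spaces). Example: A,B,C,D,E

After op 1 (replace(4, 'b')): offset=0, physical=[A,B,C,D,b,F,G], logical=[A,B,C,D,b,F,G]
After op 2 (rotate(-3)): offset=4, physical=[A,B,C,D,b,F,G], logical=[b,F,G,A,B,C,D]
After op 3 (rotate(-2)): offset=2, physical=[A,B,C,D,b,F,G], logical=[C,D,b,F,G,A,B]
After op 4 (rotate(-2)): offset=0, physical=[A,B,C,D,b,F,G], logical=[A,B,C,D,b,F,G]
After op 5 (replace(0, 'd')): offset=0, physical=[d,B,C,D,b,F,G], logical=[d,B,C,D,b,F,G]
After op 6 (replace(3, 'e')): offset=0, physical=[d,B,C,e,b,F,G], logical=[d,B,C,e,b,F,G]
After op 7 (rotate(-2)): offset=5, physical=[d,B,C,e,b,F,G], logical=[F,G,d,B,C,e,b]
After op 8 (rotate(+1)): offset=6, physical=[d,B,C,e,b,F,G], logical=[G,d,B,C,e,b,F]
After op 9 (rotate(+1)): offset=0, physical=[d,B,C,e,b,F,G], logical=[d,B,C,e,b,F,G]
After op 10 (rotate(+3)): offset=3, physical=[d,B,C,e,b,F,G], logical=[e,b,F,G,d,B,C]
After op 11 (swap(0, 6)): offset=3, physical=[d,B,e,C,b,F,G], logical=[C,b,F,G,d,B,e]
After op 12 (replace(4, 'k')): offset=3, physical=[k,B,e,C,b,F,G], logical=[C,b,F,G,k,B,e]

Answer: C,b,F,G,k,B,e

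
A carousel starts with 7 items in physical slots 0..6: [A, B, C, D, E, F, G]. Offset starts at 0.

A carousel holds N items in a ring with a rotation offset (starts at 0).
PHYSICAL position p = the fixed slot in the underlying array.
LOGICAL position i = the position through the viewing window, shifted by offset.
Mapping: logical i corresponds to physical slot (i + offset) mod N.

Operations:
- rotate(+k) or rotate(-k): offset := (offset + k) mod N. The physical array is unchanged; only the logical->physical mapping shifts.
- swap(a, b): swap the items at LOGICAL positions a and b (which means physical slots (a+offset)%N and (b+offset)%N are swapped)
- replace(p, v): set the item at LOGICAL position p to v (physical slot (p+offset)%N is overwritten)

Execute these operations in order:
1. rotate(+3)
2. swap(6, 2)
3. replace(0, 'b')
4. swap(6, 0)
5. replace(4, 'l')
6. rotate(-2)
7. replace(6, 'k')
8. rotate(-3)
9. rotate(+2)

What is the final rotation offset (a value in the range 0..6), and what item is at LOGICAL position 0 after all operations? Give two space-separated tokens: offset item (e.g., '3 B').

After op 1 (rotate(+3)): offset=3, physical=[A,B,C,D,E,F,G], logical=[D,E,F,G,A,B,C]
After op 2 (swap(6, 2)): offset=3, physical=[A,B,F,D,E,C,G], logical=[D,E,C,G,A,B,F]
After op 3 (replace(0, 'b')): offset=3, physical=[A,B,F,b,E,C,G], logical=[b,E,C,G,A,B,F]
After op 4 (swap(6, 0)): offset=3, physical=[A,B,b,F,E,C,G], logical=[F,E,C,G,A,B,b]
After op 5 (replace(4, 'l')): offset=3, physical=[l,B,b,F,E,C,G], logical=[F,E,C,G,l,B,b]
After op 6 (rotate(-2)): offset=1, physical=[l,B,b,F,E,C,G], logical=[B,b,F,E,C,G,l]
After op 7 (replace(6, 'k')): offset=1, physical=[k,B,b,F,E,C,G], logical=[B,b,F,E,C,G,k]
After op 8 (rotate(-3)): offset=5, physical=[k,B,b,F,E,C,G], logical=[C,G,k,B,b,F,E]
After op 9 (rotate(+2)): offset=0, physical=[k,B,b,F,E,C,G], logical=[k,B,b,F,E,C,G]

Answer: 0 k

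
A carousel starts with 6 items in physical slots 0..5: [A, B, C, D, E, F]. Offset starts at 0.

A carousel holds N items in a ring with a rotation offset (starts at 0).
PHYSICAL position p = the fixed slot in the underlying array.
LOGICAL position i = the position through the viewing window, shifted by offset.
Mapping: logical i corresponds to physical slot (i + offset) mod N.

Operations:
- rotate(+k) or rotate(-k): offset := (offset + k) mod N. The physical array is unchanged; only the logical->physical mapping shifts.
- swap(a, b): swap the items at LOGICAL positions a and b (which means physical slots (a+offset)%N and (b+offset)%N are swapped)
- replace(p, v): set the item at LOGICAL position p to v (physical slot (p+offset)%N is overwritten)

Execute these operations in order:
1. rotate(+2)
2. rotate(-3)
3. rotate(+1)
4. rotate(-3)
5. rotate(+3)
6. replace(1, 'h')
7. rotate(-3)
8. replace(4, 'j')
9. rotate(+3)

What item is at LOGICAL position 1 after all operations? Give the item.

After op 1 (rotate(+2)): offset=2, physical=[A,B,C,D,E,F], logical=[C,D,E,F,A,B]
After op 2 (rotate(-3)): offset=5, physical=[A,B,C,D,E,F], logical=[F,A,B,C,D,E]
After op 3 (rotate(+1)): offset=0, physical=[A,B,C,D,E,F], logical=[A,B,C,D,E,F]
After op 4 (rotate(-3)): offset=3, physical=[A,B,C,D,E,F], logical=[D,E,F,A,B,C]
After op 5 (rotate(+3)): offset=0, physical=[A,B,C,D,E,F], logical=[A,B,C,D,E,F]
After op 6 (replace(1, 'h')): offset=0, physical=[A,h,C,D,E,F], logical=[A,h,C,D,E,F]
After op 7 (rotate(-3)): offset=3, physical=[A,h,C,D,E,F], logical=[D,E,F,A,h,C]
After op 8 (replace(4, 'j')): offset=3, physical=[A,j,C,D,E,F], logical=[D,E,F,A,j,C]
After op 9 (rotate(+3)): offset=0, physical=[A,j,C,D,E,F], logical=[A,j,C,D,E,F]

Answer: j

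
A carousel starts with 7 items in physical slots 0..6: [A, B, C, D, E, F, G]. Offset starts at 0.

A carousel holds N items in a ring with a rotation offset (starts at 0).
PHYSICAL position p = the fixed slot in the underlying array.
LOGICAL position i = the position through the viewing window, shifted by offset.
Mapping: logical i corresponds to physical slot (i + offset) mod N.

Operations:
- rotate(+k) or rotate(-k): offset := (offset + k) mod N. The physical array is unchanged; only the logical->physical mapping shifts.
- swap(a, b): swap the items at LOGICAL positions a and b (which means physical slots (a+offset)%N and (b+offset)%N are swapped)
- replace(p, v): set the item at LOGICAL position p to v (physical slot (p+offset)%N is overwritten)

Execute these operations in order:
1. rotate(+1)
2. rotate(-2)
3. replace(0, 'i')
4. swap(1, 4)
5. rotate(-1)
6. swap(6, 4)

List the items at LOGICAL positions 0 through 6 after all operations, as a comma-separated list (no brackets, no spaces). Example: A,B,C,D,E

After op 1 (rotate(+1)): offset=1, physical=[A,B,C,D,E,F,G], logical=[B,C,D,E,F,G,A]
After op 2 (rotate(-2)): offset=6, physical=[A,B,C,D,E,F,G], logical=[G,A,B,C,D,E,F]
After op 3 (replace(0, 'i')): offset=6, physical=[A,B,C,D,E,F,i], logical=[i,A,B,C,D,E,F]
After op 4 (swap(1, 4)): offset=6, physical=[D,B,C,A,E,F,i], logical=[i,D,B,C,A,E,F]
After op 5 (rotate(-1)): offset=5, physical=[D,B,C,A,E,F,i], logical=[F,i,D,B,C,A,E]
After op 6 (swap(6, 4)): offset=5, physical=[D,B,E,A,C,F,i], logical=[F,i,D,B,E,A,C]

Answer: F,i,D,B,E,A,C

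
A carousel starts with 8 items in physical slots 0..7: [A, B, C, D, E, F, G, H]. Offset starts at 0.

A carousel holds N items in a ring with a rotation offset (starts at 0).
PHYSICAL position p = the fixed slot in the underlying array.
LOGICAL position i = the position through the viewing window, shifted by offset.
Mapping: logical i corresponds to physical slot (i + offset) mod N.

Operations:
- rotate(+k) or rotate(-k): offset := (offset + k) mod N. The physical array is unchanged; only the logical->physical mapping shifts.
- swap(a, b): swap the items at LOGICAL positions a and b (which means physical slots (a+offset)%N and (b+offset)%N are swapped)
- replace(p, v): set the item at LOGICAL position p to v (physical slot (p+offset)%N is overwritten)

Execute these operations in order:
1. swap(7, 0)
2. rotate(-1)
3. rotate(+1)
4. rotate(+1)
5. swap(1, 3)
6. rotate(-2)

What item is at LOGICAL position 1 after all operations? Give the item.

Answer: H

Derivation:
After op 1 (swap(7, 0)): offset=0, physical=[H,B,C,D,E,F,G,A], logical=[H,B,C,D,E,F,G,A]
After op 2 (rotate(-1)): offset=7, physical=[H,B,C,D,E,F,G,A], logical=[A,H,B,C,D,E,F,G]
After op 3 (rotate(+1)): offset=0, physical=[H,B,C,D,E,F,G,A], logical=[H,B,C,D,E,F,G,A]
After op 4 (rotate(+1)): offset=1, physical=[H,B,C,D,E,F,G,A], logical=[B,C,D,E,F,G,A,H]
After op 5 (swap(1, 3)): offset=1, physical=[H,B,E,D,C,F,G,A], logical=[B,E,D,C,F,G,A,H]
After op 6 (rotate(-2)): offset=7, physical=[H,B,E,D,C,F,G,A], logical=[A,H,B,E,D,C,F,G]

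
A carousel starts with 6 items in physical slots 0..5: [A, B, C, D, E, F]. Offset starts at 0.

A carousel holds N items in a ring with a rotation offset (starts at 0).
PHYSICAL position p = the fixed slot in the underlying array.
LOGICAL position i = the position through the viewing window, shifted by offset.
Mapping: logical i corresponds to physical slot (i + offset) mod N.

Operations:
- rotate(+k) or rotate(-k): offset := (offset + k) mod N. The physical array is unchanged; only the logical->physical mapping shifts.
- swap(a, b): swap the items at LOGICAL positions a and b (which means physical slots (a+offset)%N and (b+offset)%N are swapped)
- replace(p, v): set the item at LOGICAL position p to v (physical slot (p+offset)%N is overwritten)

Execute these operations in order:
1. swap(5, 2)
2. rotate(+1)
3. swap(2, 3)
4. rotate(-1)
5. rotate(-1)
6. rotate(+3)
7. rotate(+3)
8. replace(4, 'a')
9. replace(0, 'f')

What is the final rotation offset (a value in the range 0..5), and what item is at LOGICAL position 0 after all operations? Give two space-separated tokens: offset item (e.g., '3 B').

Answer: 5 f

Derivation:
After op 1 (swap(5, 2)): offset=0, physical=[A,B,F,D,E,C], logical=[A,B,F,D,E,C]
After op 2 (rotate(+1)): offset=1, physical=[A,B,F,D,E,C], logical=[B,F,D,E,C,A]
After op 3 (swap(2, 3)): offset=1, physical=[A,B,F,E,D,C], logical=[B,F,E,D,C,A]
After op 4 (rotate(-1)): offset=0, physical=[A,B,F,E,D,C], logical=[A,B,F,E,D,C]
After op 5 (rotate(-1)): offset=5, physical=[A,B,F,E,D,C], logical=[C,A,B,F,E,D]
After op 6 (rotate(+3)): offset=2, physical=[A,B,F,E,D,C], logical=[F,E,D,C,A,B]
After op 7 (rotate(+3)): offset=5, physical=[A,B,F,E,D,C], logical=[C,A,B,F,E,D]
After op 8 (replace(4, 'a')): offset=5, physical=[A,B,F,a,D,C], logical=[C,A,B,F,a,D]
After op 9 (replace(0, 'f')): offset=5, physical=[A,B,F,a,D,f], logical=[f,A,B,F,a,D]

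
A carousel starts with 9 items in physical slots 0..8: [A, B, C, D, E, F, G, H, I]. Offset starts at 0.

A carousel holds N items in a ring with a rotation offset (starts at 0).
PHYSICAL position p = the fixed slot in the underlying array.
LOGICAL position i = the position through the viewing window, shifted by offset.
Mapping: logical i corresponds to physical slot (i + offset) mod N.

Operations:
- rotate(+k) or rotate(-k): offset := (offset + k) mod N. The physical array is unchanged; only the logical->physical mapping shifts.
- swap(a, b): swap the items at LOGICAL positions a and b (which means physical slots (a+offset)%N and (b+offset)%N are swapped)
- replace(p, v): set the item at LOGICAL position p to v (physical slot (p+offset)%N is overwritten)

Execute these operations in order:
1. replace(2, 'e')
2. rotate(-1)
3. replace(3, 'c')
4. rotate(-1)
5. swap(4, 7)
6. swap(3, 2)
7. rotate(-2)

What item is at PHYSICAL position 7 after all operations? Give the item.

Answer: H

Derivation:
After op 1 (replace(2, 'e')): offset=0, physical=[A,B,e,D,E,F,G,H,I], logical=[A,B,e,D,E,F,G,H,I]
After op 2 (rotate(-1)): offset=8, physical=[A,B,e,D,E,F,G,H,I], logical=[I,A,B,e,D,E,F,G,H]
After op 3 (replace(3, 'c')): offset=8, physical=[A,B,c,D,E,F,G,H,I], logical=[I,A,B,c,D,E,F,G,H]
After op 4 (rotate(-1)): offset=7, physical=[A,B,c,D,E,F,G,H,I], logical=[H,I,A,B,c,D,E,F,G]
After op 5 (swap(4, 7)): offset=7, physical=[A,B,F,D,E,c,G,H,I], logical=[H,I,A,B,F,D,E,c,G]
After op 6 (swap(3, 2)): offset=7, physical=[B,A,F,D,E,c,G,H,I], logical=[H,I,B,A,F,D,E,c,G]
After op 7 (rotate(-2)): offset=5, physical=[B,A,F,D,E,c,G,H,I], logical=[c,G,H,I,B,A,F,D,E]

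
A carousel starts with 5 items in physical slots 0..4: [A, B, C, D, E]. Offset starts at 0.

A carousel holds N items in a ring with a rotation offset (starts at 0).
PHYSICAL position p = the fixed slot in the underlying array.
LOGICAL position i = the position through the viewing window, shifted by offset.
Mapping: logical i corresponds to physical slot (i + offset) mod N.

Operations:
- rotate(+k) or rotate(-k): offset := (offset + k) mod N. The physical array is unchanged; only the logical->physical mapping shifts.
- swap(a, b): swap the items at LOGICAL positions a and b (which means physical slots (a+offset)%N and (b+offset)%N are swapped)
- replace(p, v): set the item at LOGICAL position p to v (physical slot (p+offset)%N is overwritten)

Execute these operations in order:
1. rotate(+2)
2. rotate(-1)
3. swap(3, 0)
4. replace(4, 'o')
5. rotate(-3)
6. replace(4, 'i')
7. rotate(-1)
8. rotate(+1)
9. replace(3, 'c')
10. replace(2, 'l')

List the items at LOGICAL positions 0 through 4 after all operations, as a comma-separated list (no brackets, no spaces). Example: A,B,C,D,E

After op 1 (rotate(+2)): offset=2, physical=[A,B,C,D,E], logical=[C,D,E,A,B]
After op 2 (rotate(-1)): offset=1, physical=[A,B,C,D,E], logical=[B,C,D,E,A]
After op 3 (swap(3, 0)): offset=1, physical=[A,E,C,D,B], logical=[E,C,D,B,A]
After op 4 (replace(4, 'o')): offset=1, physical=[o,E,C,D,B], logical=[E,C,D,B,o]
After op 5 (rotate(-3)): offset=3, physical=[o,E,C,D,B], logical=[D,B,o,E,C]
After op 6 (replace(4, 'i')): offset=3, physical=[o,E,i,D,B], logical=[D,B,o,E,i]
After op 7 (rotate(-1)): offset=2, physical=[o,E,i,D,B], logical=[i,D,B,o,E]
After op 8 (rotate(+1)): offset=3, physical=[o,E,i,D,B], logical=[D,B,o,E,i]
After op 9 (replace(3, 'c')): offset=3, physical=[o,c,i,D,B], logical=[D,B,o,c,i]
After op 10 (replace(2, 'l')): offset=3, physical=[l,c,i,D,B], logical=[D,B,l,c,i]

Answer: D,B,l,c,i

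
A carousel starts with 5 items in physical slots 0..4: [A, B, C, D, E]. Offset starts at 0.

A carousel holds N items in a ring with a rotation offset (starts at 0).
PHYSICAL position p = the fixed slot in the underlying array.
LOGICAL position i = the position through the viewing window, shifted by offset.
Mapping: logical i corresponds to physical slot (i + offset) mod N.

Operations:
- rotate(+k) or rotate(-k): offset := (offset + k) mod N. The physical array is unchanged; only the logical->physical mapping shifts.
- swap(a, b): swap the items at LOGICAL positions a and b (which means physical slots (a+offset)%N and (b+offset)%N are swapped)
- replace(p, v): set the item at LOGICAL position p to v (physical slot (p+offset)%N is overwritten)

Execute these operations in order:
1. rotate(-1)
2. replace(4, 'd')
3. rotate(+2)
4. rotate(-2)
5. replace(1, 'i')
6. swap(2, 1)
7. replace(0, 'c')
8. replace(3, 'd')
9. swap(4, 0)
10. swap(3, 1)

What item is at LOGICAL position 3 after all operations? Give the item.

After op 1 (rotate(-1)): offset=4, physical=[A,B,C,D,E], logical=[E,A,B,C,D]
After op 2 (replace(4, 'd')): offset=4, physical=[A,B,C,d,E], logical=[E,A,B,C,d]
After op 3 (rotate(+2)): offset=1, physical=[A,B,C,d,E], logical=[B,C,d,E,A]
After op 4 (rotate(-2)): offset=4, physical=[A,B,C,d,E], logical=[E,A,B,C,d]
After op 5 (replace(1, 'i')): offset=4, physical=[i,B,C,d,E], logical=[E,i,B,C,d]
After op 6 (swap(2, 1)): offset=4, physical=[B,i,C,d,E], logical=[E,B,i,C,d]
After op 7 (replace(0, 'c')): offset=4, physical=[B,i,C,d,c], logical=[c,B,i,C,d]
After op 8 (replace(3, 'd')): offset=4, physical=[B,i,d,d,c], logical=[c,B,i,d,d]
After op 9 (swap(4, 0)): offset=4, physical=[B,i,d,c,d], logical=[d,B,i,d,c]
After op 10 (swap(3, 1)): offset=4, physical=[d,i,B,c,d], logical=[d,d,i,B,c]

Answer: B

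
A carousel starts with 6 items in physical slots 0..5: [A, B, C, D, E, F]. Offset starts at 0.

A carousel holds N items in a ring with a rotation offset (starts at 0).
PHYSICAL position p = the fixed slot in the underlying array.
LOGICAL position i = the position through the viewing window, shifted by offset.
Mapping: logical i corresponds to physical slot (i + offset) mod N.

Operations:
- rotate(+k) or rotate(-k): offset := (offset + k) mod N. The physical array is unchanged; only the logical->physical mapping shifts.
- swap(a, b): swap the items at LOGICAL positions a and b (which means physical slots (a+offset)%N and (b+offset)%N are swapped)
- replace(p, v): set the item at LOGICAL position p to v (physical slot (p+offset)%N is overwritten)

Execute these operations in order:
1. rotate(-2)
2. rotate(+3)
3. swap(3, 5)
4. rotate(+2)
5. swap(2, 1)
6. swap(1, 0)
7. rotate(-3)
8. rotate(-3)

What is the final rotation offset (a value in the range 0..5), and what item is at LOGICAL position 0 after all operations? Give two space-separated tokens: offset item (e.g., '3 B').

After op 1 (rotate(-2)): offset=4, physical=[A,B,C,D,E,F], logical=[E,F,A,B,C,D]
After op 2 (rotate(+3)): offset=1, physical=[A,B,C,D,E,F], logical=[B,C,D,E,F,A]
After op 3 (swap(3, 5)): offset=1, physical=[E,B,C,D,A,F], logical=[B,C,D,A,F,E]
After op 4 (rotate(+2)): offset=3, physical=[E,B,C,D,A,F], logical=[D,A,F,E,B,C]
After op 5 (swap(2, 1)): offset=3, physical=[E,B,C,D,F,A], logical=[D,F,A,E,B,C]
After op 6 (swap(1, 0)): offset=3, physical=[E,B,C,F,D,A], logical=[F,D,A,E,B,C]
After op 7 (rotate(-3)): offset=0, physical=[E,B,C,F,D,A], logical=[E,B,C,F,D,A]
After op 8 (rotate(-3)): offset=3, physical=[E,B,C,F,D,A], logical=[F,D,A,E,B,C]

Answer: 3 F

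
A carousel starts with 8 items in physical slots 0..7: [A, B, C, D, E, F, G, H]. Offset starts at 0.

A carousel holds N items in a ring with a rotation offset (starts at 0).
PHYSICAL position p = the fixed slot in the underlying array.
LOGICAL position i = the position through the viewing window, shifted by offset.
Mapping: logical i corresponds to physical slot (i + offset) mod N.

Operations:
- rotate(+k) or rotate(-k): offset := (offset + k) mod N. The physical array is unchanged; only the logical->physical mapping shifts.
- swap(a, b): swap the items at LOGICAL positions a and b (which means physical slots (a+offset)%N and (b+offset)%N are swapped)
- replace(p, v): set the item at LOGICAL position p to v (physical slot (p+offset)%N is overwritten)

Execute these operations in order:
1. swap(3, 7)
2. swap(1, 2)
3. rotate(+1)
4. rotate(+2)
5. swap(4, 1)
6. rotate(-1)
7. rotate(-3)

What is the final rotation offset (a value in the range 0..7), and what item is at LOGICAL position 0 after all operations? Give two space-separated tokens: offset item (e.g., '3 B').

Answer: 7 E

Derivation:
After op 1 (swap(3, 7)): offset=0, physical=[A,B,C,H,E,F,G,D], logical=[A,B,C,H,E,F,G,D]
After op 2 (swap(1, 2)): offset=0, physical=[A,C,B,H,E,F,G,D], logical=[A,C,B,H,E,F,G,D]
After op 3 (rotate(+1)): offset=1, physical=[A,C,B,H,E,F,G,D], logical=[C,B,H,E,F,G,D,A]
After op 4 (rotate(+2)): offset=3, physical=[A,C,B,H,E,F,G,D], logical=[H,E,F,G,D,A,C,B]
After op 5 (swap(4, 1)): offset=3, physical=[A,C,B,H,D,F,G,E], logical=[H,D,F,G,E,A,C,B]
After op 6 (rotate(-1)): offset=2, physical=[A,C,B,H,D,F,G,E], logical=[B,H,D,F,G,E,A,C]
After op 7 (rotate(-3)): offset=7, physical=[A,C,B,H,D,F,G,E], logical=[E,A,C,B,H,D,F,G]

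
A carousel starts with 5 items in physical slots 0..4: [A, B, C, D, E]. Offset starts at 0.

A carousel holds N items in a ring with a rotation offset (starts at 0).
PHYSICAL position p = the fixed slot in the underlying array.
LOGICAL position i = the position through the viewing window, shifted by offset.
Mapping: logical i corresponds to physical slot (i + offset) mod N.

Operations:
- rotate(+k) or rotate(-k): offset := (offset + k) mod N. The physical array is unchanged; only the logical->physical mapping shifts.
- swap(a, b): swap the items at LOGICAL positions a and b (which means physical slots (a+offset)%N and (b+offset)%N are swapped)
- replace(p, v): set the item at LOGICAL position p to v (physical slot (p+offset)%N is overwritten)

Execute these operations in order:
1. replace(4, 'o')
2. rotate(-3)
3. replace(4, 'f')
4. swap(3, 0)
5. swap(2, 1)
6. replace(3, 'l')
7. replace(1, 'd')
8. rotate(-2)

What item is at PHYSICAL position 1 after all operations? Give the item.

After op 1 (replace(4, 'o')): offset=0, physical=[A,B,C,D,o], logical=[A,B,C,D,o]
After op 2 (rotate(-3)): offset=2, physical=[A,B,C,D,o], logical=[C,D,o,A,B]
After op 3 (replace(4, 'f')): offset=2, physical=[A,f,C,D,o], logical=[C,D,o,A,f]
After op 4 (swap(3, 0)): offset=2, physical=[C,f,A,D,o], logical=[A,D,o,C,f]
After op 5 (swap(2, 1)): offset=2, physical=[C,f,A,o,D], logical=[A,o,D,C,f]
After op 6 (replace(3, 'l')): offset=2, physical=[l,f,A,o,D], logical=[A,o,D,l,f]
After op 7 (replace(1, 'd')): offset=2, physical=[l,f,A,d,D], logical=[A,d,D,l,f]
After op 8 (rotate(-2)): offset=0, physical=[l,f,A,d,D], logical=[l,f,A,d,D]

Answer: f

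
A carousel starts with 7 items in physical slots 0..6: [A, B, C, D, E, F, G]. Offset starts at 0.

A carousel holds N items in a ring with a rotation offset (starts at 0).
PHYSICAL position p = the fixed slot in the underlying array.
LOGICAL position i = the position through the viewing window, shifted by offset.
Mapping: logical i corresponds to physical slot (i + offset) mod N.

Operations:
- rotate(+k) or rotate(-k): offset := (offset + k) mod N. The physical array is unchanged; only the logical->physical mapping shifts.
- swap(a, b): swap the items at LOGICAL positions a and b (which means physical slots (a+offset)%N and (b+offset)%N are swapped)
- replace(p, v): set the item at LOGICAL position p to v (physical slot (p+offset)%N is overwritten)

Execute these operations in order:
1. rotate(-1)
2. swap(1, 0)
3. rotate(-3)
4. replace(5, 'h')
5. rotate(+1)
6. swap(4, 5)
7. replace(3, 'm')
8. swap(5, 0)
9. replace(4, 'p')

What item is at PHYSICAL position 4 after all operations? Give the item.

Answer: h

Derivation:
After op 1 (rotate(-1)): offset=6, physical=[A,B,C,D,E,F,G], logical=[G,A,B,C,D,E,F]
After op 2 (swap(1, 0)): offset=6, physical=[G,B,C,D,E,F,A], logical=[A,G,B,C,D,E,F]
After op 3 (rotate(-3)): offset=3, physical=[G,B,C,D,E,F,A], logical=[D,E,F,A,G,B,C]
After op 4 (replace(5, 'h')): offset=3, physical=[G,h,C,D,E,F,A], logical=[D,E,F,A,G,h,C]
After op 5 (rotate(+1)): offset=4, physical=[G,h,C,D,E,F,A], logical=[E,F,A,G,h,C,D]
After op 6 (swap(4, 5)): offset=4, physical=[G,C,h,D,E,F,A], logical=[E,F,A,G,C,h,D]
After op 7 (replace(3, 'm')): offset=4, physical=[m,C,h,D,E,F,A], logical=[E,F,A,m,C,h,D]
After op 8 (swap(5, 0)): offset=4, physical=[m,C,E,D,h,F,A], logical=[h,F,A,m,C,E,D]
After op 9 (replace(4, 'p')): offset=4, physical=[m,p,E,D,h,F,A], logical=[h,F,A,m,p,E,D]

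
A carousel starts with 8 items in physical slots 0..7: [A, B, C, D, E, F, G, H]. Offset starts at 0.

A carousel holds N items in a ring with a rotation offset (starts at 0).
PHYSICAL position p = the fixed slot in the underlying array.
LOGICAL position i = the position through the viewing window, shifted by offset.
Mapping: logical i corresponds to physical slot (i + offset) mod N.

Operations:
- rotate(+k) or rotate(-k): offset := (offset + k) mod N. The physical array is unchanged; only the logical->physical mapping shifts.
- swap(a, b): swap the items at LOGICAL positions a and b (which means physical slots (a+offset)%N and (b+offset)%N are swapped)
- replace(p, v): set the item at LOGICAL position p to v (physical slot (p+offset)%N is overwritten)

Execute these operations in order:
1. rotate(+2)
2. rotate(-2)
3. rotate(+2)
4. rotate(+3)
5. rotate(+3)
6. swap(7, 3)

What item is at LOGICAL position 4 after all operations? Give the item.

Answer: E

Derivation:
After op 1 (rotate(+2)): offset=2, physical=[A,B,C,D,E,F,G,H], logical=[C,D,E,F,G,H,A,B]
After op 2 (rotate(-2)): offset=0, physical=[A,B,C,D,E,F,G,H], logical=[A,B,C,D,E,F,G,H]
After op 3 (rotate(+2)): offset=2, physical=[A,B,C,D,E,F,G,H], logical=[C,D,E,F,G,H,A,B]
After op 4 (rotate(+3)): offset=5, physical=[A,B,C,D,E,F,G,H], logical=[F,G,H,A,B,C,D,E]
After op 5 (rotate(+3)): offset=0, physical=[A,B,C,D,E,F,G,H], logical=[A,B,C,D,E,F,G,H]
After op 6 (swap(7, 3)): offset=0, physical=[A,B,C,H,E,F,G,D], logical=[A,B,C,H,E,F,G,D]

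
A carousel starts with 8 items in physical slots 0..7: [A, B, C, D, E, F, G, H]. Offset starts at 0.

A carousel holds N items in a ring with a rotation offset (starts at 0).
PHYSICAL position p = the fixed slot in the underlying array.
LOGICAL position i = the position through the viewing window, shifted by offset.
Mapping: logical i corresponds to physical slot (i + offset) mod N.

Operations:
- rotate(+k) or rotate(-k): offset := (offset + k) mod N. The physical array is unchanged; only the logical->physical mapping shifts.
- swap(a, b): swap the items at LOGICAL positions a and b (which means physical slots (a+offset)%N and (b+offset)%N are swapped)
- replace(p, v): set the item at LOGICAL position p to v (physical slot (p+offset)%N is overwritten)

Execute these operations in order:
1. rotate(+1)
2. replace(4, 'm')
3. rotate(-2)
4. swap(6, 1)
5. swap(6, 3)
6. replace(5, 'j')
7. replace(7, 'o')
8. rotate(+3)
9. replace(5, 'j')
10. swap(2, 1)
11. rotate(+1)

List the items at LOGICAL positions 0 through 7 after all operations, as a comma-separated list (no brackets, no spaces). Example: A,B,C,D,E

After op 1 (rotate(+1)): offset=1, physical=[A,B,C,D,E,F,G,H], logical=[B,C,D,E,F,G,H,A]
After op 2 (replace(4, 'm')): offset=1, physical=[A,B,C,D,E,m,G,H], logical=[B,C,D,E,m,G,H,A]
After op 3 (rotate(-2)): offset=7, physical=[A,B,C,D,E,m,G,H], logical=[H,A,B,C,D,E,m,G]
After op 4 (swap(6, 1)): offset=7, physical=[m,B,C,D,E,A,G,H], logical=[H,m,B,C,D,E,A,G]
After op 5 (swap(6, 3)): offset=7, physical=[m,B,A,D,E,C,G,H], logical=[H,m,B,A,D,E,C,G]
After op 6 (replace(5, 'j')): offset=7, physical=[m,B,A,D,j,C,G,H], logical=[H,m,B,A,D,j,C,G]
After op 7 (replace(7, 'o')): offset=7, physical=[m,B,A,D,j,C,o,H], logical=[H,m,B,A,D,j,C,o]
After op 8 (rotate(+3)): offset=2, physical=[m,B,A,D,j,C,o,H], logical=[A,D,j,C,o,H,m,B]
After op 9 (replace(5, 'j')): offset=2, physical=[m,B,A,D,j,C,o,j], logical=[A,D,j,C,o,j,m,B]
After op 10 (swap(2, 1)): offset=2, physical=[m,B,A,j,D,C,o,j], logical=[A,j,D,C,o,j,m,B]
After op 11 (rotate(+1)): offset=3, physical=[m,B,A,j,D,C,o,j], logical=[j,D,C,o,j,m,B,A]

Answer: j,D,C,o,j,m,B,A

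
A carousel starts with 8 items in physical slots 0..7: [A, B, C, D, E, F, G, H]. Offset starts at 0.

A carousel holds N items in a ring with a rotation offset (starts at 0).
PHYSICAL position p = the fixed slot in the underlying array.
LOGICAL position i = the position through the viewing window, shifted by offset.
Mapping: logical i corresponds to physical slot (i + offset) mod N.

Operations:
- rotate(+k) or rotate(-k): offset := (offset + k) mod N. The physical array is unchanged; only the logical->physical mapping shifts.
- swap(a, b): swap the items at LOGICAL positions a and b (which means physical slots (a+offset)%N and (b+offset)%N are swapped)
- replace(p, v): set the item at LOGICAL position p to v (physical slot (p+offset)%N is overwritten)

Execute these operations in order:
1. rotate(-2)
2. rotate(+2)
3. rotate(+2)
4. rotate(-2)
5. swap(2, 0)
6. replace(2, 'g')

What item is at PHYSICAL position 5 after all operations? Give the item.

After op 1 (rotate(-2)): offset=6, physical=[A,B,C,D,E,F,G,H], logical=[G,H,A,B,C,D,E,F]
After op 2 (rotate(+2)): offset=0, physical=[A,B,C,D,E,F,G,H], logical=[A,B,C,D,E,F,G,H]
After op 3 (rotate(+2)): offset=2, physical=[A,B,C,D,E,F,G,H], logical=[C,D,E,F,G,H,A,B]
After op 4 (rotate(-2)): offset=0, physical=[A,B,C,D,E,F,G,H], logical=[A,B,C,D,E,F,G,H]
After op 5 (swap(2, 0)): offset=0, physical=[C,B,A,D,E,F,G,H], logical=[C,B,A,D,E,F,G,H]
After op 6 (replace(2, 'g')): offset=0, physical=[C,B,g,D,E,F,G,H], logical=[C,B,g,D,E,F,G,H]

Answer: F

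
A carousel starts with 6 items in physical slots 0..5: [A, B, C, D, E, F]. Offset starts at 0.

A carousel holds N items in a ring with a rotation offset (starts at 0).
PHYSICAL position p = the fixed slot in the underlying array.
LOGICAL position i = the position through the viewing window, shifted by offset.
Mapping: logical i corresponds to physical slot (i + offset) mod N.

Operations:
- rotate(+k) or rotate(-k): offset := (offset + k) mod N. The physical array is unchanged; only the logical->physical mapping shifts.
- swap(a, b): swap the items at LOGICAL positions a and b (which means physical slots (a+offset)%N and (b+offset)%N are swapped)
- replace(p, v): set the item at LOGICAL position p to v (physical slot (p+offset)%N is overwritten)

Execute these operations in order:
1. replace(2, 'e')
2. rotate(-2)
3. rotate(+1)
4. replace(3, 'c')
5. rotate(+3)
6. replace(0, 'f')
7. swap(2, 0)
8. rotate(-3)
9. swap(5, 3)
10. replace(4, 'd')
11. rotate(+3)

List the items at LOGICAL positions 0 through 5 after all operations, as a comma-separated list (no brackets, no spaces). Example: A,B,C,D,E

Answer: f,d,E,F,A,B

Derivation:
After op 1 (replace(2, 'e')): offset=0, physical=[A,B,e,D,E,F], logical=[A,B,e,D,E,F]
After op 2 (rotate(-2)): offset=4, physical=[A,B,e,D,E,F], logical=[E,F,A,B,e,D]
After op 3 (rotate(+1)): offset=5, physical=[A,B,e,D,E,F], logical=[F,A,B,e,D,E]
After op 4 (replace(3, 'c')): offset=5, physical=[A,B,c,D,E,F], logical=[F,A,B,c,D,E]
After op 5 (rotate(+3)): offset=2, physical=[A,B,c,D,E,F], logical=[c,D,E,F,A,B]
After op 6 (replace(0, 'f')): offset=2, physical=[A,B,f,D,E,F], logical=[f,D,E,F,A,B]
After op 7 (swap(2, 0)): offset=2, physical=[A,B,E,D,f,F], logical=[E,D,f,F,A,B]
After op 8 (rotate(-3)): offset=5, physical=[A,B,E,D,f,F], logical=[F,A,B,E,D,f]
After op 9 (swap(5, 3)): offset=5, physical=[A,B,f,D,E,F], logical=[F,A,B,f,D,E]
After op 10 (replace(4, 'd')): offset=5, physical=[A,B,f,d,E,F], logical=[F,A,B,f,d,E]
After op 11 (rotate(+3)): offset=2, physical=[A,B,f,d,E,F], logical=[f,d,E,F,A,B]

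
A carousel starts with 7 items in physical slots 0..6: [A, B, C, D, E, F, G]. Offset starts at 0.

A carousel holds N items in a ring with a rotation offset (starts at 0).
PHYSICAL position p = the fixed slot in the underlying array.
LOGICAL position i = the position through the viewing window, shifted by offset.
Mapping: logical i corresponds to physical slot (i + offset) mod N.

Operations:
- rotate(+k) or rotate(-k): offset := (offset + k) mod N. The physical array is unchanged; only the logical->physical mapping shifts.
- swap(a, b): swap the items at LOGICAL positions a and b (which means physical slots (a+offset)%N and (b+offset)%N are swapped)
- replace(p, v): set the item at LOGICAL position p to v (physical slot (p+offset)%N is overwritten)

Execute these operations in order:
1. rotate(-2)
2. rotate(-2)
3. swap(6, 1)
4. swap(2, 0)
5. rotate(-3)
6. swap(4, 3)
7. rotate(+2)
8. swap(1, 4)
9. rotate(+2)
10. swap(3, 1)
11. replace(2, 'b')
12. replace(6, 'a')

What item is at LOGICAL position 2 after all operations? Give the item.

Answer: b

Derivation:
After op 1 (rotate(-2)): offset=5, physical=[A,B,C,D,E,F,G], logical=[F,G,A,B,C,D,E]
After op 2 (rotate(-2)): offset=3, physical=[A,B,C,D,E,F,G], logical=[D,E,F,G,A,B,C]
After op 3 (swap(6, 1)): offset=3, physical=[A,B,E,D,C,F,G], logical=[D,C,F,G,A,B,E]
After op 4 (swap(2, 0)): offset=3, physical=[A,B,E,F,C,D,G], logical=[F,C,D,G,A,B,E]
After op 5 (rotate(-3)): offset=0, physical=[A,B,E,F,C,D,G], logical=[A,B,E,F,C,D,G]
After op 6 (swap(4, 3)): offset=0, physical=[A,B,E,C,F,D,G], logical=[A,B,E,C,F,D,G]
After op 7 (rotate(+2)): offset=2, physical=[A,B,E,C,F,D,G], logical=[E,C,F,D,G,A,B]
After op 8 (swap(1, 4)): offset=2, physical=[A,B,E,G,F,D,C], logical=[E,G,F,D,C,A,B]
After op 9 (rotate(+2)): offset=4, physical=[A,B,E,G,F,D,C], logical=[F,D,C,A,B,E,G]
After op 10 (swap(3, 1)): offset=4, physical=[D,B,E,G,F,A,C], logical=[F,A,C,D,B,E,G]
After op 11 (replace(2, 'b')): offset=4, physical=[D,B,E,G,F,A,b], logical=[F,A,b,D,B,E,G]
After op 12 (replace(6, 'a')): offset=4, physical=[D,B,E,a,F,A,b], logical=[F,A,b,D,B,E,a]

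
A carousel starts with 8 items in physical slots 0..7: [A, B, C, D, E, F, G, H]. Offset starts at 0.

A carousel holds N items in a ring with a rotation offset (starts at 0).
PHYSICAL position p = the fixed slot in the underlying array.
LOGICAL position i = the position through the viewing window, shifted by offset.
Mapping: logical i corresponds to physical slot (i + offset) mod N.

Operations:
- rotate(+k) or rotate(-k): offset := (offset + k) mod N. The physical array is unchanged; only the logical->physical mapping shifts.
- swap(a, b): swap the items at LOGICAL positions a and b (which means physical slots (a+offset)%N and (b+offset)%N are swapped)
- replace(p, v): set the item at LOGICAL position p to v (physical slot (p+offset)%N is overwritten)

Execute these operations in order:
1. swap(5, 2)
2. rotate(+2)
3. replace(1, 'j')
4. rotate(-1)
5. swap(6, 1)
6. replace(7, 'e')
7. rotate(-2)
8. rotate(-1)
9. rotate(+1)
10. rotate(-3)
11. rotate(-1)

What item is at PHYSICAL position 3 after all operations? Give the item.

Answer: j

Derivation:
After op 1 (swap(5, 2)): offset=0, physical=[A,B,F,D,E,C,G,H], logical=[A,B,F,D,E,C,G,H]
After op 2 (rotate(+2)): offset=2, physical=[A,B,F,D,E,C,G,H], logical=[F,D,E,C,G,H,A,B]
After op 3 (replace(1, 'j')): offset=2, physical=[A,B,F,j,E,C,G,H], logical=[F,j,E,C,G,H,A,B]
After op 4 (rotate(-1)): offset=1, physical=[A,B,F,j,E,C,G,H], logical=[B,F,j,E,C,G,H,A]
After op 5 (swap(6, 1)): offset=1, physical=[A,B,H,j,E,C,G,F], logical=[B,H,j,E,C,G,F,A]
After op 6 (replace(7, 'e')): offset=1, physical=[e,B,H,j,E,C,G,F], logical=[B,H,j,E,C,G,F,e]
After op 7 (rotate(-2)): offset=7, physical=[e,B,H,j,E,C,G,F], logical=[F,e,B,H,j,E,C,G]
After op 8 (rotate(-1)): offset=6, physical=[e,B,H,j,E,C,G,F], logical=[G,F,e,B,H,j,E,C]
After op 9 (rotate(+1)): offset=7, physical=[e,B,H,j,E,C,G,F], logical=[F,e,B,H,j,E,C,G]
After op 10 (rotate(-3)): offset=4, physical=[e,B,H,j,E,C,G,F], logical=[E,C,G,F,e,B,H,j]
After op 11 (rotate(-1)): offset=3, physical=[e,B,H,j,E,C,G,F], logical=[j,E,C,G,F,e,B,H]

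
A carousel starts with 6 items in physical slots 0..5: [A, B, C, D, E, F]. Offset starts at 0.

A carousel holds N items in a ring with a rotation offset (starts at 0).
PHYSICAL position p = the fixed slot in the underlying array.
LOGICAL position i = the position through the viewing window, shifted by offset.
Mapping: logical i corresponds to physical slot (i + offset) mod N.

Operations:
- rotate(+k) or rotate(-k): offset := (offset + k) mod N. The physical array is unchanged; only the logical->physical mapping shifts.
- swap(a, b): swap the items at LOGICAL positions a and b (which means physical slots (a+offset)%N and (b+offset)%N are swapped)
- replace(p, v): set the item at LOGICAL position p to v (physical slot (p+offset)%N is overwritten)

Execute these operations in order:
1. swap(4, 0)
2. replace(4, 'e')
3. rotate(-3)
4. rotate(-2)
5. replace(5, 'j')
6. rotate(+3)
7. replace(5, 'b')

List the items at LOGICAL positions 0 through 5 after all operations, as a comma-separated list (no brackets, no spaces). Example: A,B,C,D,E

Answer: e,F,j,B,C,b

Derivation:
After op 1 (swap(4, 0)): offset=0, physical=[E,B,C,D,A,F], logical=[E,B,C,D,A,F]
After op 2 (replace(4, 'e')): offset=0, physical=[E,B,C,D,e,F], logical=[E,B,C,D,e,F]
After op 3 (rotate(-3)): offset=3, physical=[E,B,C,D,e,F], logical=[D,e,F,E,B,C]
After op 4 (rotate(-2)): offset=1, physical=[E,B,C,D,e,F], logical=[B,C,D,e,F,E]
After op 5 (replace(5, 'j')): offset=1, physical=[j,B,C,D,e,F], logical=[B,C,D,e,F,j]
After op 6 (rotate(+3)): offset=4, physical=[j,B,C,D,e,F], logical=[e,F,j,B,C,D]
After op 7 (replace(5, 'b')): offset=4, physical=[j,B,C,b,e,F], logical=[e,F,j,B,C,b]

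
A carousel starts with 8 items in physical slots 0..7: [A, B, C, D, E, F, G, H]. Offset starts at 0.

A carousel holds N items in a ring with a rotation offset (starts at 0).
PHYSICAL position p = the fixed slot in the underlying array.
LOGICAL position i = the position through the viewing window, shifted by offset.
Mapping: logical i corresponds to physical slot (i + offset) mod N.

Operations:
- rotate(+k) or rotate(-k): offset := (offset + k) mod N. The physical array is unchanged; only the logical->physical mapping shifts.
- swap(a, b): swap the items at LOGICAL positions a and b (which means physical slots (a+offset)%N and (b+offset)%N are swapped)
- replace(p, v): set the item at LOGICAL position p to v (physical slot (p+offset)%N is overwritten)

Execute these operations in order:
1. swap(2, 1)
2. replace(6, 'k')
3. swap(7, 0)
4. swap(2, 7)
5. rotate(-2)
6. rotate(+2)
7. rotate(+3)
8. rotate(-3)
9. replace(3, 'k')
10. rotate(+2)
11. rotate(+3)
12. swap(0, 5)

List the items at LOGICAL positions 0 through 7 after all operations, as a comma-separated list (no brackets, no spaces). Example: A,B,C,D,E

Answer: A,k,B,H,C,F,k,E

Derivation:
After op 1 (swap(2, 1)): offset=0, physical=[A,C,B,D,E,F,G,H], logical=[A,C,B,D,E,F,G,H]
After op 2 (replace(6, 'k')): offset=0, physical=[A,C,B,D,E,F,k,H], logical=[A,C,B,D,E,F,k,H]
After op 3 (swap(7, 0)): offset=0, physical=[H,C,B,D,E,F,k,A], logical=[H,C,B,D,E,F,k,A]
After op 4 (swap(2, 7)): offset=0, physical=[H,C,A,D,E,F,k,B], logical=[H,C,A,D,E,F,k,B]
After op 5 (rotate(-2)): offset=6, physical=[H,C,A,D,E,F,k,B], logical=[k,B,H,C,A,D,E,F]
After op 6 (rotate(+2)): offset=0, physical=[H,C,A,D,E,F,k,B], logical=[H,C,A,D,E,F,k,B]
After op 7 (rotate(+3)): offset=3, physical=[H,C,A,D,E,F,k,B], logical=[D,E,F,k,B,H,C,A]
After op 8 (rotate(-3)): offset=0, physical=[H,C,A,D,E,F,k,B], logical=[H,C,A,D,E,F,k,B]
After op 9 (replace(3, 'k')): offset=0, physical=[H,C,A,k,E,F,k,B], logical=[H,C,A,k,E,F,k,B]
After op 10 (rotate(+2)): offset=2, physical=[H,C,A,k,E,F,k,B], logical=[A,k,E,F,k,B,H,C]
After op 11 (rotate(+3)): offset=5, physical=[H,C,A,k,E,F,k,B], logical=[F,k,B,H,C,A,k,E]
After op 12 (swap(0, 5)): offset=5, physical=[H,C,F,k,E,A,k,B], logical=[A,k,B,H,C,F,k,E]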